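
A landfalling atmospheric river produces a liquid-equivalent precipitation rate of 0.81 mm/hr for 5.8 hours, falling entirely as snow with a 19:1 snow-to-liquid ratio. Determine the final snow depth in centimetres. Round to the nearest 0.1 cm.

snow depth ≈ 8.9 cm

Liquid-equivalent depth = 0.81 × 5.8 = 4.698 mm.
Snow depth = 4.698 mm × 19 = 89.262 mm = 8.9 cm.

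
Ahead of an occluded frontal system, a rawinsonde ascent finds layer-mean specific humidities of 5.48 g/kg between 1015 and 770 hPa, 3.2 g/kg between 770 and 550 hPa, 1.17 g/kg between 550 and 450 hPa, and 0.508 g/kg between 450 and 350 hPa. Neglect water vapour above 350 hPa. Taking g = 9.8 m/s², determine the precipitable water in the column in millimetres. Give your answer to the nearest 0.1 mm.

Precipitable water is the column-integrated vapour mass per unit area: PW = (1/g) Σ q̄ Δp, with q in kg/kg and Δp in Pa (1 kg/m² of water = 1 mm).
Layer 1015–770 hPa: Δp = 245 hPa = 24500 Pa, q̄ = 0.00548 kg/kg → 0.00548 × 24500 / 9.8 = 13.70 mm
Layer 770–550 hPa: Δp = 220 hPa = 22000 Pa, q̄ = 0.0032 kg/kg → 0.0032 × 22000 / 9.8 = 7.18 mm
Layer 550–450 hPa: Δp = 100 hPa = 10000 Pa, q̄ = 0.00117 kg/kg → 0.00117 × 10000 / 9.8 = 1.19 mm
Layer 450–350 hPa: Δp = 100 hPa = 10000 Pa, q̄ = 0.000508 kg/kg → 0.000508 × 10000 / 9.8 = 0.52 mm
PW = 13.70 + 7.18 + 1.19 + 0.52 = 22.59 ≈ 22.6 mm.

PW ≈ 22.6 mm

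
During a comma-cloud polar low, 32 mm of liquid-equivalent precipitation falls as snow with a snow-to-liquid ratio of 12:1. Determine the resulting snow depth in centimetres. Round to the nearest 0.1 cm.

Snow depth = liquid × ratio = 32 mm × 12 = 384 mm = 38.4 cm.

snow depth ≈ 38.4 cm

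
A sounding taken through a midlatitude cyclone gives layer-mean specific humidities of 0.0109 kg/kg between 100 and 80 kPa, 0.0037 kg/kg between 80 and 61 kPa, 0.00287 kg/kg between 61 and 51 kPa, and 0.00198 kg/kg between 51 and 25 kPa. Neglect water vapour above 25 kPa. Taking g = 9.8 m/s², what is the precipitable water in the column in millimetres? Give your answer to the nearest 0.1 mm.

PW ≈ 37.6 mm

Precipitable water is the column-integrated vapour mass per unit area: PW = (1/g) Σ q̄ Δp, with q in kg/kg and Δp in Pa (1 kg/m² of water = 1 mm).
Layer 100–80 kPa: Δp = 200 hPa = 20000 Pa, q̄ = 0.0109 kg/kg → 0.0109 × 20000 / 9.8 = 22.24 mm
Layer 80–61 kPa: Δp = 190 hPa = 19000 Pa, q̄ = 0.0037 kg/kg → 0.0037 × 19000 / 9.8 = 7.17 mm
Layer 61–51 kPa: Δp = 100 hPa = 10000 Pa, q̄ = 0.00287 kg/kg → 0.00287 × 10000 / 9.8 = 2.93 mm
Layer 51–25 kPa: Δp = 260 hPa = 26000 Pa, q̄ = 0.00198 kg/kg → 0.00198 × 26000 / 9.8 = 5.25 mm
PW = 22.24 + 7.17 + 2.93 + 5.25 = 37.59 ≈ 37.6 mm.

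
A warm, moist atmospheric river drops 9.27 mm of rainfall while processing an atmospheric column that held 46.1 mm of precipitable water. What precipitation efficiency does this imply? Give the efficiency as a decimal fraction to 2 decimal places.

ε = rainfall / PW = 9.27 / 46.1 = 0.20.

ε ≈ 0.20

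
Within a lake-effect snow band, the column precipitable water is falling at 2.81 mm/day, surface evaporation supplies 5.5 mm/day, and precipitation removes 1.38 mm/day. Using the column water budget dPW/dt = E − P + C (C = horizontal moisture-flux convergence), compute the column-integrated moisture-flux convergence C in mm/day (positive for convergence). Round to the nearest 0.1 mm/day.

dPW/dt = -2.81 mm/day.
C = dPW/dt − E + P = (-2.81) − 5.5 + 1.38 = -6.9 mm/day.

C ≈ -6.9 mm/day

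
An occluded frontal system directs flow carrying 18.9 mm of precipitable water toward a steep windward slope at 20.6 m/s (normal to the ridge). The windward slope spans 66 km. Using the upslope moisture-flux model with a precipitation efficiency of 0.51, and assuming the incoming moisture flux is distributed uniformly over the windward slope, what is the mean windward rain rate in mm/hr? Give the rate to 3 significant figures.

R ≈ 10.8 mm/hr

Incoming column moisture flux per unit ridge length: F = V × PW = 20.6 × 18.9 = 389.34 mm·m/s.
Spread over the 66 km slope with efficiency ε = 0.51: R = ε·F/W = 0.51 × 389.34 / 66000 m = 3.009e-03 mm/s.
R = 3.009e-03 × 3600 = 10.8 mm/hr.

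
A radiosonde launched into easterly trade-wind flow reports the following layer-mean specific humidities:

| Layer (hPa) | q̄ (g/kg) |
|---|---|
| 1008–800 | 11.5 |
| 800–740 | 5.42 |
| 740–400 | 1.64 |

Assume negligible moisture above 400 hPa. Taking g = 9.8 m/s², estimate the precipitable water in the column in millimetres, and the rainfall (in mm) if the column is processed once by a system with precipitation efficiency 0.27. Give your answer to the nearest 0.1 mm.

Precipitable water is the column-integrated vapour mass per unit area: PW = (1/g) Σ q̄ Δp, with q in kg/kg and Δp in Pa (1 kg/m² of water = 1 mm).
Layer 1008–800 hPa: Δp = 208 hPa = 20800 Pa, q̄ = 0.0115 kg/kg → 0.0115 × 20800 / 9.8 = 24.41 mm
Layer 800–740 hPa: Δp = 60 hPa = 6000 Pa, q̄ = 0.00542 kg/kg → 0.00542 × 6000 / 9.8 = 3.32 mm
Layer 740–400 hPa: Δp = 340 hPa = 34000 Pa, q̄ = 0.00164 kg/kg → 0.00164 × 34000 / 9.8 = 5.69 mm
PW = 24.41 + 3.32 + 5.69 = 33.42 ≈ 33.4 mm.
Rainfall = ε × PW = 0.27 × 33.4 = 9.0 mm.

PW ≈ 33.4 mm; rainfall ≈ 9.0 mm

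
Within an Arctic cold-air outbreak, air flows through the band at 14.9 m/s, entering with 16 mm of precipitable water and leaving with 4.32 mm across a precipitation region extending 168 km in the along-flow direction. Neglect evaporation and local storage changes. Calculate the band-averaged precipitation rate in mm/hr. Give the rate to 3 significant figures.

Column moisture flux per unit crosswind length is F = V × PW.
Inflow: F_in = 14.9 × 16 = 238.4 mm·m/s
Outflow: F_out = 14.9 × 4.32 = 64.368 mm·m/s
Steady-state rate R = (F_in − F_out)/L = (238.4 − 64.368) / 168000 m = 1.036e-03 mm/s.
R = 1.036e-03 × 3600 = 3.73 mm/hr.

R ≈ 3.73 mm/hr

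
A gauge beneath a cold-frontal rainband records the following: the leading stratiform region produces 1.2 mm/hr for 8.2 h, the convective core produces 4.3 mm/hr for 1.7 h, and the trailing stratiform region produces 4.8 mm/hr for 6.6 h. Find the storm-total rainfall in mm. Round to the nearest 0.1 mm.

Total = Σ Rᵢ Δtᵢ = 1.2 × 8.2 + 4.3 × 1.7 + 4.8 × 6.6
      = 9.84 + 7.31 + 31.68 = 48.8 mm.

total ≈ 48.8 mm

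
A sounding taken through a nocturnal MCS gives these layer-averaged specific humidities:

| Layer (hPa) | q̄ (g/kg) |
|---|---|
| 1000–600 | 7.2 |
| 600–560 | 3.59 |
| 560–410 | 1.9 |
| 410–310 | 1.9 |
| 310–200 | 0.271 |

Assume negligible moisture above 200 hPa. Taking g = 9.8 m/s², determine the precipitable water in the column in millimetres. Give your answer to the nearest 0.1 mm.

PW ≈ 36.0 mm

Precipitable water is the column-integrated vapour mass per unit area: PW = (1/g) Σ q̄ Δp, with q in kg/kg and Δp in Pa (1 kg/m² of water = 1 mm).
Layer 1000–600 hPa: Δp = 400 hPa = 40000 Pa, q̄ = 0.0072 kg/kg → 0.0072 × 40000 / 9.8 = 29.39 mm
Layer 600–560 hPa: Δp = 40 hPa = 4000 Pa, q̄ = 0.00359 kg/kg → 0.00359 × 4000 / 9.8 = 1.47 mm
Layer 560–410 hPa: Δp = 150 hPa = 15000 Pa, q̄ = 0.0019 kg/kg → 0.0019 × 15000 / 9.8 = 2.91 mm
Layer 410–310 hPa: Δp = 100 hPa = 10000 Pa, q̄ = 0.0019 kg/kg → 0.0019 × 10000 / 9.8 = 1.94 mm
Layer 310–200 hPa: Δp = 110 hPa = 11000 Pa, q̄ = 0.000271 kg/kg → 0.000271 × 11000 / 9.8 = 0.30 mm
PW = 29.39 + 1.47 + 2.91 + 1.94 + 0.30 = 36.01 ≈ 36.0 mm.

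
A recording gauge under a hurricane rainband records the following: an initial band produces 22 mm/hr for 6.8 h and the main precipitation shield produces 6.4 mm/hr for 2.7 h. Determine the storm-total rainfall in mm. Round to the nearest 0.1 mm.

total ≈ 166.9 mm

Total = Σ Rᵢ Δtᵢ = 22 × 6.8 + 6.4 × 2.7
      = 149.6 + 17.28 = 166.9 mm.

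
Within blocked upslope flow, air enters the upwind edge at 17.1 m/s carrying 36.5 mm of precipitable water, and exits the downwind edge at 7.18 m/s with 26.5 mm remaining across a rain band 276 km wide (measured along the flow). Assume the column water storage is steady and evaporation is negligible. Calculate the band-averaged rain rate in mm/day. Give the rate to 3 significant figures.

Column moisture flux per unit crosswind length is F = V × PW.
Inflow: F_in = 17.1 × 36.5 = 624.15 mm·m/s
Outflow: F_out = 7.18 × 26.5 = 190.27 mm·m/s
Steady-state rate R = (F_in − F_out)/L = (624.15 − 190.27) / 276000 m = 1.572e-03 mm/s.
R = 1.572e-03 × 3600 × 24 = 136 mm/day.

R ≈ 136 mm/day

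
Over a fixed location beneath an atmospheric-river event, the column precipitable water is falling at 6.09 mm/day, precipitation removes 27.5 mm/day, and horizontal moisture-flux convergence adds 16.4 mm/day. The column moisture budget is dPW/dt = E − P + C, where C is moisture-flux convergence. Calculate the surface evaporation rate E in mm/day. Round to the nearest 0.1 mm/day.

dPW/dt = -6.09 mm/day.
E = dPW/dt + P − C = (-6.09) + 27.5 − (16.4) = 5.0 mm/day.

E ≈ 5.0 mm/day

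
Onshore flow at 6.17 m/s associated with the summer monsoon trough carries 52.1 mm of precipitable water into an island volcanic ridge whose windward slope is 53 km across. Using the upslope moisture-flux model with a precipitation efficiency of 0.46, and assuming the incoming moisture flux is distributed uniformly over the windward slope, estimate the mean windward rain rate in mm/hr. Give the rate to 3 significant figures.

R ≈ 10.0 mm/hr

Incoming column moisture flux per unit ridge length: F = V × PW = 6.17 × 52.1 = 321.457 mm·m/s.
Spread over the 53 km slope with efficiency ε = 0.46: R = ε·F/W = 0.46 × 321.457 / 53000 m = 2.790e-03 mm/s.
R = 2.790e-03 × 3600 = 10.0 mm/hr.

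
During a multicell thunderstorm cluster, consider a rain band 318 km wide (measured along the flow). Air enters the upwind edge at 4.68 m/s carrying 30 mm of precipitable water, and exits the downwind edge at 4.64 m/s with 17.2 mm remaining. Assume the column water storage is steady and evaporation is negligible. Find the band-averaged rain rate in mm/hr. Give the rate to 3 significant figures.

Column moisture flux per unit crosswind length is F = V × PW.
Inflow: F_in = 4.68 × 30 = 140.4 mm·m/s
Outflow: F_out = 4.64 × 17.2 = 79.808 mm·m/s
Steady-state rate R = (F_in − F_out)/L = (140.4 − 79.808) / 318000 m = 1.905e-04 mm/s.
R = 1.905e-04 × 3600 = 0.686 mm/hr.

R ≈ 0.686 mm/hr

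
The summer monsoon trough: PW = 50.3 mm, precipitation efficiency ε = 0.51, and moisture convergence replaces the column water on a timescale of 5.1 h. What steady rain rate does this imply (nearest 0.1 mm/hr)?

R ≈ 5.0 mm/hr

Each overturning extracts ε × PW = 0.51 × 50.3 = 25.653 mm.
Rate = ε·PW / τ = 25.653 / 5.1 h = 5.0 mm/hr.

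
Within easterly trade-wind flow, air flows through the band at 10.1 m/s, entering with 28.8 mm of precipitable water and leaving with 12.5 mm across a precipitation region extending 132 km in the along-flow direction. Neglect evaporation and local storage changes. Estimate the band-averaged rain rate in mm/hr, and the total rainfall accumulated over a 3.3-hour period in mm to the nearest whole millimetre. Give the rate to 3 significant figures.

Column moisture flux per unit crosswind length is F = V × PW.
Inflow: F_in = 10.1 × 28.8 = 290.88 mm·m/s
Outflow: F_out = 10.1 × 12.5 = 126.25 mm·m/s
Steady-state rate R = (F_in − F_out)/L = (290.88 − 126.25) / 132000 m = 1.247e-03 mm/s.
R = 1.247e-03 × 3600 = 4.49 mm/hr.
Over 3.3 h: total = 4.49 × 3.3 = 14.817 ≈ 15 mm.

R ≈ 4.49 mm/hr; total ≈ 15 mm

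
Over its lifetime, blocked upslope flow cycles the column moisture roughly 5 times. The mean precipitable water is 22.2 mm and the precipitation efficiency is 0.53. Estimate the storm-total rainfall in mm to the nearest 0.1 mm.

rainfall ≈ 58.8 mm

Each cycle deposits ε × PW = 0.53 × 22.2 = 11.766 mm.
Over 5 cycles: 5 × 11.766 = 58.8 mm.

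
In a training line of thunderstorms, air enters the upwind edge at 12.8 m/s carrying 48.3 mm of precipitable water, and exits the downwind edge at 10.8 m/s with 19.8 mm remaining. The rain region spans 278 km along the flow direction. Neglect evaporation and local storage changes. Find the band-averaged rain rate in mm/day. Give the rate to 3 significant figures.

Column moisture flux per unit crosswind length is F = V × PW.
Inflow: F_in = 12.8 × 48.3 = 618.24 mm·m/s
Outflow: F_out = 10.8 × 19.8 = 213.84 mm·m/s
Steady-state rate R = (F_in − F_out)/L = (618.24 − 213.84) / 278000 m = 1.455e-03 mm/s.
R = 1.455e-03 × 3600 × 24 = 126 mm/day.

R ≈ 126 mm/day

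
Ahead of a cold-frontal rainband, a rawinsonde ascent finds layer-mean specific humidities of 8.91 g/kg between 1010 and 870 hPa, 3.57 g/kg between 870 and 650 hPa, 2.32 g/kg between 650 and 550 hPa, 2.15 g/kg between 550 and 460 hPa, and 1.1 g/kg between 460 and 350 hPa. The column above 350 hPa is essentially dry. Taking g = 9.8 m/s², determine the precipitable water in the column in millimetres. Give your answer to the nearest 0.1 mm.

Precipitable water is the column-integrated vapour mass per unit area: PW = (1/g) Σ q̄ Δp, with q in kg/kg and Δp in Pa (1 kg/m² of water = 1 mm).
Layer 1010–870 hPa: Δp = 140 hPa = 14000 Pa, q̄ = 0.00891 kg/kg → 0.00891 × 14000 / 9.8 = 12.73 mm
Layer 870–650 hPa: Δp = 220 hPa = 22000 Pa, q̄ = 0.00357 kg/kg → 0.00357 × 22000 / 9.8 = 8.01 mm
Layer 650–550 hPa: Δp = 100 hPa = 10000 Pa, q̄ = 0.00232 kg/kg → 0.00232 × 10000 / 9.8 = 2.37 mm
Layer 550–460 hPa: Δp = 90 hPa = 9000 Pa, q̄ = 0.00215 kg/kg → 0.00215 × 9000 / 9.8 = 1.97 mm
Layer 460–350 hPa: Δp = 110 hPa = 11000 Pa, q̄ = 0.0011 kg/kg → 0.0011 × 11000 / 9.8 = 1.23 mm
PW = 12.73 + 8.01 + 2.37 + 1.97 + 1.23 = 26.31 ≈ 26.3 mm.

PW ≈ 26.3 mm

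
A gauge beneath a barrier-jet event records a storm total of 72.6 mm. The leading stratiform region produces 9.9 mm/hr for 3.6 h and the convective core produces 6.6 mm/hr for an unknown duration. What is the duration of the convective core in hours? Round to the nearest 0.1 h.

Known phases: 9.9 × 3.6 = 35.64 mm.
Remaining depth = 72.6 − 35.64 = 36.96 mm.
Duration = 36.96 / 6.6 = 5.6 h.

duration ≈ 5.6 h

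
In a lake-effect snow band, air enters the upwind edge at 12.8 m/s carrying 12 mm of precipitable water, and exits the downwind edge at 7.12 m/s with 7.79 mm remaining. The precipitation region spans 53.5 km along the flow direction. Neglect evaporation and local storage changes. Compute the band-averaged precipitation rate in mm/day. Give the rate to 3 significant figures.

Column moisture flux per unit crosswind length is F = V × PW.
Inflow: F_in = 12.8 × 12 = 153.6 mm·m/s
Outflow: F_out = 7.12 × 7.79 = 55.4648 mm·m/s
Steady-state rate R = (F_in − F_out)/L = (153.6 − 55.4648) / 53500 m = 1.834e-03 mm/s.
R = 1.834e-03 × 3600 × 24 = 158 mm/day.

R ≈ 158 mm/day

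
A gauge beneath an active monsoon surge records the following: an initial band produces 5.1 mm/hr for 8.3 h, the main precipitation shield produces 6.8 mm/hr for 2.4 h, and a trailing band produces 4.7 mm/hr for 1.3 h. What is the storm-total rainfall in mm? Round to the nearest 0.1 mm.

Total = Σ Rᵢ Δtᵢ = 5.1 × 8.3 + 6.8 × 2.4 + 4.7 × 1.3
      = 42.33 + 16.32 + 6.11 = 64.8 mm.

total ≈ 64.8 mm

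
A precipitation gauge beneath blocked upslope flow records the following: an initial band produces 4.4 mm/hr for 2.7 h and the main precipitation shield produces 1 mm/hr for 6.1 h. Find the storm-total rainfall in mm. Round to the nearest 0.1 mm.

total ≈ 18.0 mm

Total = Σ Rᵢ Δtᵢ = 4.4 × 2.7 + 1 × 6.1
      = 11.88 + 6.1 = 18.0 mm.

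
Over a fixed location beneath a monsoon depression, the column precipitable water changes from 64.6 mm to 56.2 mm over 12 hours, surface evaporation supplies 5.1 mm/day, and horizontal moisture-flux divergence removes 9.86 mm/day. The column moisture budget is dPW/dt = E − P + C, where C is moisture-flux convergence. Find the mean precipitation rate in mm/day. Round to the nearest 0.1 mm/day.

dPW/dt = (56.2 − 64.6) mm / (12/24 day) = -16.800 mm/day.
P = E + C − dPW/dt = 5.1 + (-9.86) − (-16.800) = 12.0 mm/day.

P ≈ 12.0 mm/day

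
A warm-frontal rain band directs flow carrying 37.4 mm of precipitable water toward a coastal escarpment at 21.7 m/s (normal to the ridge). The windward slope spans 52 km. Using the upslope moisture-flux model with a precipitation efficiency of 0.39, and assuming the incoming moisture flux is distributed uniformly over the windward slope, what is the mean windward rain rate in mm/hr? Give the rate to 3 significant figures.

R ≈ 21.9 mm/hr

Incoming column moisture flux per unit ridge length: F = V × PW = 21.7 × 37.4 = 811.58 mm·m/s.
Spread over the 52 km slope with efficiency ε = 0.39: R = ε·F/W = 0.39 × 811.58 / 52000 m = 6.087e-03 mm/s.
R = 6.087e-03 × 3600 = 21.9 mm/hr.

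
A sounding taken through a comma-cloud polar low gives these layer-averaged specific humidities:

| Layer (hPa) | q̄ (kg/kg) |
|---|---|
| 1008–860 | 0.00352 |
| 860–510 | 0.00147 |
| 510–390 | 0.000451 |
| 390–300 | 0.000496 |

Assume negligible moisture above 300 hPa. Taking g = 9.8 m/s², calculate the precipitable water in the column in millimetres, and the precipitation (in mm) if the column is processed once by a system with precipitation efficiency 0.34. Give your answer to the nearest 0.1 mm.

PW ≈ 11.6 mm; precipitation ≈ 3.9 mm

Precipitable water is the column-integrated vapour mass per unit area: PW = (1/g) Σ q̄ Δp, with q in kg/kg and Δp in Pa (1 kg/m² of water = 1 mm).
Layer 1008–860 hPa: Δp = 148 hPa = 14800 Pa, q̄ = 0.00352 kg/kg → 0.00352 × 14800 / 9.8 = 5.32 mm
Layer 860–510 hPa: Δp = 350 hPa = 35000 Pa, q̄ = 0.00147 kg/kg → 0.00147 × 35000 / 9.8 = 5.25 mm
Layer 510–390 hPa: Δp = 120 hPa = 12000 Pa, q̄ = 0.000451 kg/kg → 0.000451 × 12000 / 9.8 = 0.55 mm
Layer 390–300 hPa: Δp = 90 hPa = 9000 Pa, q̄ = 0.000496 kg/kg → 0.000496 × 9000 / 9.8 = 0.46 mm
PW = 5.32 + 5.25 + 0.55 + 0.46 = 11.58 ≈ 11.6 mm.
Precipitation = ε × PW = 0.34 × 11.6 = 3.9 mm.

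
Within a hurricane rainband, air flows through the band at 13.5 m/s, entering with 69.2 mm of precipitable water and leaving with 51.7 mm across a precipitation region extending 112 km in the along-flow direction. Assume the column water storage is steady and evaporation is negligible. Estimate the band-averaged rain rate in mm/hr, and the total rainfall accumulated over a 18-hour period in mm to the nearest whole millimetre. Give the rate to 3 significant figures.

Column moisture flux per unit crosswind length is F = V × PW.
Inflow: F_in = 13.5 × 69.2 = 934.2 mm·m/s
Outflow: F_out = 13.5 × 51.7 = 697.95 mm·m/s
Steady-state rate R = (F_in − F_out)/L = (934.2 − 697.95) / 112000 m = 2.109e-03 mm/s.
R = 2.109e-03 × 3600 = 7.59 mm/hr.
Over 18 h: total = 7.59 × 18 = 136.62 ≈ 137 mm.

R ≈ 7.59 mm/hr; total ≈ 137 mm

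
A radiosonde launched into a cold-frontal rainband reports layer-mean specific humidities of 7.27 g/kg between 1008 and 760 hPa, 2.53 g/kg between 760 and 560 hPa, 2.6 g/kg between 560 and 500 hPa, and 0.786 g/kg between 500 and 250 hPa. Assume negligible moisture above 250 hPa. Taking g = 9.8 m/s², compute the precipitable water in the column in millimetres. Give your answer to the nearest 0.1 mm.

Precipitable water is the column-integrated vapour mass per unit area: PW = (1/g) Σ q̄ Δp, with q in kg/kg and Δp in Pa (1 kg/m² of water = 1 mm).
Layer 1008–760 hPa: Δp = 248 hPa = 24800 Pa, q̄ = 0.00727 kg/kg → 0.00727 × 24800 / 9.8 = 18.40 mm
Layer 760–560 hPa: Δp = 200 hPa = 20000 Pa, q̄ = 0.00253 kg/kg → 0.00253 × 20000 / 9.8 = 5.16 mm
Layer 560–500 hPa: Δp = 60 hPa = 6000 Pa, q̄ = 0.0026 kg/kg → 0.0026 × 6000 / 9.8 = 1.59 mm
Layer 500–250 hPa: Δp = 250 hPa = 25000 Pa, q̄ = 0.000786 kg/kg → 0.000786 × 25000 / 9.8 = 2.01 mm
PW = 18.40 + 5.16 + 1.59 + 2.01 = 27.16 ≈ 27.2 mm.

PW ≈ 27.2 mm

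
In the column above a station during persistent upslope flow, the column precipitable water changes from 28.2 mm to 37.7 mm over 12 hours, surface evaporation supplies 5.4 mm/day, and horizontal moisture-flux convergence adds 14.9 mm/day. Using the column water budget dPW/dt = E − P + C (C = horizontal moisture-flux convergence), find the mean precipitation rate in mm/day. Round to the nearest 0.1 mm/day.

P ≈ 1.3 mm/day

dPW/dt = (37.7 − 28.2) mm / (12/24 day) = +19.000 mm/day.
P = E + C − dPW/dt = 5.4 + (14.9) − (+19.000) = 1.3 mm/day.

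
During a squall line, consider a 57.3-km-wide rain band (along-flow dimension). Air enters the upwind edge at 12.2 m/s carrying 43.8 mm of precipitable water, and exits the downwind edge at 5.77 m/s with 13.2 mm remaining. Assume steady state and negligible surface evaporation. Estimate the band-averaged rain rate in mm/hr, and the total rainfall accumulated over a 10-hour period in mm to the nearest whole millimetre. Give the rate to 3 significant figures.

R ≈ 28.8 mm/hr; total ≈ 288 mm

Column moisture flux per unit crosswind length is F = V × PW.
Inflow: F_in = 12.2 × 43.8 = 534.36 mm·m/s
Outflow: F_out = 5.77 × 13.2 = 76.164 mm·m/s
Steady-state rate R = (F_in − F_out)/L = (534.36 − 76.164) / 57300 m = 7.996e-03 mm/s.
R = 7.996e-03 × 3600 = 28.8 mm/hr.
Over 10 h: total = 28.8 × 10 = 288 mm.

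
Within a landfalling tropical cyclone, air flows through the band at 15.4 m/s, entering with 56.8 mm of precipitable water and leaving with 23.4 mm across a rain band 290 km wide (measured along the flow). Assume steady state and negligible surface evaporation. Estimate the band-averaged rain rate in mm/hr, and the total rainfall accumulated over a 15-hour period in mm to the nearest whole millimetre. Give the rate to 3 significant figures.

R ≈ 6.39 mm/hr; total ≈ 96 mm

Column moisture flux per unit crosswind length is F = V × PW.
Inflow: F_in = 15.4 × 56.8 = 874.72 mm·m/s
Outflow: F_out = 15.4 × 23.4 = 360.36 mm·m/s
Steady-state rate R = (F_in − F_out)/L = (874.72 − 360.36) / 290000 m = 1.774e-03 mm/s.
R = 1.774e-03 × 3600 = 6.39 mm/hr.
Over 15 h: total = 6.39 × 15 = 95.85 ≈ 96 mm.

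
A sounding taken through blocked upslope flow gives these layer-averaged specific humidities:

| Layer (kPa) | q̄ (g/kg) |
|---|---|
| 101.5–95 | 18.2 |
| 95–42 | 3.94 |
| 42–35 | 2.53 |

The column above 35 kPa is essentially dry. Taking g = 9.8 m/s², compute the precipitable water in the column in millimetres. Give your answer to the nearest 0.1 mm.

PW ≈ 35.2 mm

Precipitable water is the column-integrated vapour mass per unit area: PW = (1/g) Σ q̄ Δp, with q in kg/kg and Δp in Pa (1 kg/m² of water = 1 mm).
Layer 101.5–95 kPa: Δp = 65 hPa = 6500 Pa, q̄ = 0.0182 kg/kg → 0.0182 × 6500 / 9.8 = 12.07 mm
Layer 95–42 kPa: Δp = 530 hPa = 53000 Pa, q̄ = 0.00394 kg/kg → 0.00394 × 53000 / 9.8 = 21.31 mm
Layer 42–35 kPa: Δp = 70 hPa = 7000 Pa, q̄ = 0.00253 kg/kg → 0.00253 × 7000 / 9.8 = 1.81 mm
PW = 12.07 + 21.31 + 1.81 = 35.19 ≈ 35.2 mm.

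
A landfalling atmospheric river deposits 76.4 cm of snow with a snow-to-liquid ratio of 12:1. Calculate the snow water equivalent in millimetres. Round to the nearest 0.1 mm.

SWE = snow depth / ratio = 76.4 cm / 12 = 6.367 cm = 63.7 mm.

SWE ≈ 63.7 mm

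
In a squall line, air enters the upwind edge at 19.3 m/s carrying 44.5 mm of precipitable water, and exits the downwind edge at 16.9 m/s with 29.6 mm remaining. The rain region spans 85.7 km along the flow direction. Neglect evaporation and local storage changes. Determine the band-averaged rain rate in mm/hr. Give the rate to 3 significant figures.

R ≈ 15.1 mm/hr

Column moisture flux per unit crosswind length is F = V × PW.
Inflow: F_in = 19.3 × 44.5 = 858.85 mm·m/s
Outflow: F_out = 16.9 × 29.6 = 500.24 mm·m/s
Steady-state rate R = (F_in − F_out)/L = (858.85 − 500.24) / 85700 m = 4.184e-03 mm/s.
R = 4.184e-03 × 3600 = 15.1 mm/hr.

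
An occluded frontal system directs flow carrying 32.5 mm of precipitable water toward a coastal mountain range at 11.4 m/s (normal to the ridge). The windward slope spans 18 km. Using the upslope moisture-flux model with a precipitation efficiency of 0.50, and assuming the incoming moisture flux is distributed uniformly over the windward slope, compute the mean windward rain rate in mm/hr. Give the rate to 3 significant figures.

R ≈ 37.0 mm/hr

Incoming column moisture flux per unit ridge length: F = V × PW = 11.4 × 32.5 = 370.5 mm·m/s.
Spread over the 18 km slope with efficiency ε = 0.50: R = ε·F/W = 0.50 × 370.5 / 18000 m = 1.029e-02 mm/s.
R = 1.029e-02 × 3600 = 37.0 mm/hr.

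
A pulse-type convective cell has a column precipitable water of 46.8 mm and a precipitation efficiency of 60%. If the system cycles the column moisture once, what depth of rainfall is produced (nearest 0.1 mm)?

rainfall ≈ 28.1 mm

Rainfall = ε × PW = 0.60 × 46.8 = 28.1 mm.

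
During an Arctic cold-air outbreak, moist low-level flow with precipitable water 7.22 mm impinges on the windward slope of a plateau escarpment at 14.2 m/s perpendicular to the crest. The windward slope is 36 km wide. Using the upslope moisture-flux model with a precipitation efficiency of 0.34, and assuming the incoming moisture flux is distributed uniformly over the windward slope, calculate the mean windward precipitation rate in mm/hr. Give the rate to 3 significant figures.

R ≈ 3.49 mm/hr

Incoming column moisture flux per unit ridge length: F = V × PW = 14.2 × 7.22 = 102.524 mm·m/s.
Spread over the 36 km slope with efficiency ε = 0.34: R = ε·F/W = 0.34 × 102.524 / 36000 m = 9.683e-04 mm/s.
R = 9.683e-04 × 3600 = 3.49 mm/hr.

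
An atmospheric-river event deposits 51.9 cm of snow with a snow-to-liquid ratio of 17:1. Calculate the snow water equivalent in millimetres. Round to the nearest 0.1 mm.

SWE = snow depth / ratio = 51.9 cm / 17 = 3.053 cm = 30.5 mm.

SWE ≈ 30.5 mm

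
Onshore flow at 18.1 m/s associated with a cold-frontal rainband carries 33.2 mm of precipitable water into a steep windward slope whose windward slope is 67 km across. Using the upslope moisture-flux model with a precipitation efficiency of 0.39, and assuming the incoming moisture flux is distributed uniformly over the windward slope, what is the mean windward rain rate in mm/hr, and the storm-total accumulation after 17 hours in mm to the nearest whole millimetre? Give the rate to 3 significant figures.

Incoming column moisture flux per unit ridge length: F = V × PW = 18.1 × 33.2 = 600.92 mm·m/s.
Spread over the 67 km slope with efficiency ε = 0.39: R = ε·F/W = 0.39 × 600.92 / 67000 m = 3.498e-03 mm/s.
R = 3.498e-03 × 3600 = 12.6 mm/hr.
Over 17 h: total = 12.6 × 17 = 214.2 ≈ 214 mm.

R ≈ 12.6 mm/hr; total ≈ 214 mm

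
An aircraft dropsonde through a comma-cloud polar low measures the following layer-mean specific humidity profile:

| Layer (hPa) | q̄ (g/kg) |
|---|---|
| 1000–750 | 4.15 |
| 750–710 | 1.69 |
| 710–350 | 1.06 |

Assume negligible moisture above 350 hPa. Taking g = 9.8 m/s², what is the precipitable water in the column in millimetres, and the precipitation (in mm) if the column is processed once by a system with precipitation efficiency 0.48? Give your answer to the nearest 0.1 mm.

Precipitable water is the column-integrated vapour mass per unit area: PW = (1/g) Σ q̄ Δp, with q in kg/kg and Δp in Pa (1 kg/m² of water = 1 mm).
Layer 1000–750 hPa: Δp = 250 hPa = 25000 Pa, q̄ = 0.00415 kg/kg → 0.00415 × 25000 / 9.8 = 10.59 mm
Layer 750–710 hPa: Δp = 40 hPa = 4000 Pa, q̄ = 0.00169 kg/kg → 0.00169 × 4000 / 9.8 = 0.69 mm
Layer 710–350 hPa: Δp = 360 hPa = 36000 Pa, q̄ = 0.00106 kg/kg → 0.00106 × 36000 / 9.8 = 3.89 mm
PW = 10.59 + 0.69 + 3.89 = 15.17 ≈ 15.2 mm.
Precipitation = ε × PW = 0.48 × 15.2 = 7.3 mm.

PW ≈ 15.2 mm; precipitation ≈ 7.3 mm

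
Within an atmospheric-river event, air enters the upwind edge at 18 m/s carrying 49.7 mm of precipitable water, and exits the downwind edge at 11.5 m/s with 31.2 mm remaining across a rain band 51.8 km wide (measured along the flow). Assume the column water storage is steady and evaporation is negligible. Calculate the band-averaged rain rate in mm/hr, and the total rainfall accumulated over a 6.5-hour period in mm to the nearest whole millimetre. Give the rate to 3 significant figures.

R ≈ 37.2 mm/hr; total ≈ 242 mm

Column moisture flux per unit crosswind length is F = V × PW.
Inflow: F_in = 18 × 49.7 = 894.6 mm·m/s
Outflow: F_out = 11.5 × 31.2 = 358.8 mm·m/s
Steady-state rate R = (F_in − F_out)/L = (894.6 − 358.8) / 51800 m = 1.034e-02 mm/s.
R = 1.034e-02 × 3600 = 37.2 mm/hr.
Over 6.5 h: total = 37.2 × 6.5 = 241.8 ≈ 242 mm.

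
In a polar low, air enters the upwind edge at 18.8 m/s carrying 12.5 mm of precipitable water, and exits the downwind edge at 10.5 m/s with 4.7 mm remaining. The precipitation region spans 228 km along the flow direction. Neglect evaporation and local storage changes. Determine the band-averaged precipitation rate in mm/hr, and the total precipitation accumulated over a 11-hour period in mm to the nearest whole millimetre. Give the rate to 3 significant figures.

Column moisture flux per unit crosswind length is F = V × PW.
Inflow: F_in = 18.8 × 12.5 = 235 mm·m/s
Outflow: F_out = 10.5 × 4.7 = 49.35 mm·m/s
Steady-state rate R = (F_in − F_out)/L = (235 − 49.35) / 228000 m = 8.143e-04 mm/s.
R = 8.143e-04 × 3600 = 2.93 mm/hr.
Over 11 h: total = 2.93 × 11 = 32.23 ≈ 32 mm.

R ≈ 2.93 mm/hr; total ≈ 32 mm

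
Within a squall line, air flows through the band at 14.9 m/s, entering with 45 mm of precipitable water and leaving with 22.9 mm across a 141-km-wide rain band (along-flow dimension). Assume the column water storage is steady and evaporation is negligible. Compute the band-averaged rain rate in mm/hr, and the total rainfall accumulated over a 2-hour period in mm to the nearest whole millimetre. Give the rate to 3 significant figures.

R ≈ 8.41 mm/hr; total ≈ 17 mm

Column moisture flux per unit crosswind length is F = V × PW.
Inflow: F_in = 14.9 × 45 = 670.5 mm·m/s
Outflow: F_out = 14.9 × 22.9 = 341.21 mm·m/s
Steady-state rate R = (F_in − F_out)/L = (670.5 − 341.21) / 141000 m = 2.335e-03 mm/s.
R = 2.335e-03 × 3600 = 8.41 mm/hr.
Over 2 h: total = 8.41 × 2 = 16.82 ≈ 17 mm.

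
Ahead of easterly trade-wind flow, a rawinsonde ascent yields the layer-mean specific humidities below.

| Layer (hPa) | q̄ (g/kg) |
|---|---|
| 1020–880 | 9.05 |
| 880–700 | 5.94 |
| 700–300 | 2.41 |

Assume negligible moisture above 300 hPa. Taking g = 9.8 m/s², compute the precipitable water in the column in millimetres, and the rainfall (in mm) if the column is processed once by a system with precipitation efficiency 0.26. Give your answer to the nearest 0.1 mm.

PW ≈ 33.7 mm; rainfall ≈ 8.8 mm

Precipitable water is the column-integrated vapour mass per unit area: PW = (1/g) Σ q̄ Δp, with q in kg/kg and Δp in Pa (1 kg/m² of water = 1 mm).
Layer 1020–880 hPa: Δp = 140 hPa = 14000 Pa, q̄ = 0.00905 kg/kg → 0.00905 × 14000 / 9.8 = 12.93 mm
Layer 880–700 hPa: Δp = 180 hPa = 18000 Pa, q̄ = 0.00594 kg/kg → 0.00594 × 18000 / 9.8 = 10.91 mm
Layer 700–300 hPa: Δp = 400 hPa = 40000 Pa, q̄ = 0.00241 kg/kg → 0.00241 × 40000 / 9.8 = 9.84 mm
PW = 12.93 + 10.91 + 9.84 = 33.68 ≈ 33.7 mm.
Rainfall = ε × PW = 0.26 × 33.7 = 8.8 mm.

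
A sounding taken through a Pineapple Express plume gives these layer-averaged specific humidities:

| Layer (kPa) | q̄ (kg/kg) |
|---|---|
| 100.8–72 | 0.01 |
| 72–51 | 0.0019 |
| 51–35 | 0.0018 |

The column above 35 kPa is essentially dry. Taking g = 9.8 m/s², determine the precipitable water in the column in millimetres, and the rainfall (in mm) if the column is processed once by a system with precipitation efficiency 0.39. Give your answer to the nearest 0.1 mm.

PW ≈ 36.4 mm; rainfall ≈ 14.2 mm

Precipitable water is the column-integrated vapour mass per unit area: PW = (1/g) Σ q̄ Δp, with q in kg/kg and Δp in Pa (1 kg/m² of water = 1 mm).
Layer 100.8–72 kPa: Δp = 288 hPa = 28800 Pa, q̄ = 0.01 kg/kg → 0.01 × 28800 / 9.8 = 29.39 mm
Layer 72–51 kPa: Δp = 210 hPa = 21000 Pa, q̄ = 0.0019 kg/kg → 0.0019 × 21000 / 9.8 = 4.07 mm
Layer 51–35 kPa: Δp = 160 hPa = 16000 Pa, q̄ = 0.0018 kg/kg → 0.0018 × 16000 / 9.8 = 2.94 mm
PW = 29.39 + 4.07 + 2.94 = 36.40 ≈ 36.4 mm.
Rainfall = ε × PW = 0.39 × 36.4 = 14.2 mm.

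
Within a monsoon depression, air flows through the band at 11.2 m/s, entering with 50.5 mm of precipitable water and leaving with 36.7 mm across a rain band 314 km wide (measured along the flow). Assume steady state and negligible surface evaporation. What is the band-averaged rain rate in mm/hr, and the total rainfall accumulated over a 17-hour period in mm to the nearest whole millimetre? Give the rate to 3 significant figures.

Column moisture flux per unit crosswind length is F = V × PW.
Inflow: F_in = 11.2 × 50.5 = 565.6 mm·m/s
Outflow: F_out = 11.2 × 36.7 = 411.04 mm·m/s
Steady-state rate R = (F_in − F_out)/L = (565.6 − 411.04) / 314000 m = 4.922e-04 mm/s.
R = 4.922e-04 × 3600 = 1.77 mm/hr.
Over 17 h: total = 1.77 × 17 = 30.09 ≈ 30 mm.

R ≈ 1.77 mm/hr; total ≈ 30 mm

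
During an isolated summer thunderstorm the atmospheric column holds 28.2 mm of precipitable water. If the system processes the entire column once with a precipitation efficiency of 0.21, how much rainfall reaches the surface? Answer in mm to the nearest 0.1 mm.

Rainfall = ε × PW = 0.21 × 28.2 = 5.9 mm.

rainfall ≈ 5.9 mm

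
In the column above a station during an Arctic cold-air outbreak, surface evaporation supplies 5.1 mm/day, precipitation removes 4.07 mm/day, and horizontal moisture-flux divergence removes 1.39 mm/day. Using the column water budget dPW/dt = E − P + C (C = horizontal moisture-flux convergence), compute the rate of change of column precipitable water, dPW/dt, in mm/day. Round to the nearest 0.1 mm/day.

dPW/dt = E − P + C = 5.1 − 4.07 + (-1.39) = -0.4 mm/day.

dPW/dt ≈ -0.4 mm/day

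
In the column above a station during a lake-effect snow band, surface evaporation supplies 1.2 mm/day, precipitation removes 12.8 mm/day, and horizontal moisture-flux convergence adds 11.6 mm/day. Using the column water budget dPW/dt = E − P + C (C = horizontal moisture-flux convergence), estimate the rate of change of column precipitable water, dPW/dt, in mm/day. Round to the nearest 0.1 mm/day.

dPW/dt ≈ 0.0 mm/day

dPW/dt = E − P + C = 1.2 − 12.8 + (11.6) = 0.0 mm/day.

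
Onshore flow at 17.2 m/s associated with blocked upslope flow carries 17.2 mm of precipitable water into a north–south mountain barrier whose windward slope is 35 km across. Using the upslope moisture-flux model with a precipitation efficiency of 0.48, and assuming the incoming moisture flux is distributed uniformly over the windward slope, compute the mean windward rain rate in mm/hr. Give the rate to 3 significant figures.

R ≈ 14.6 mm/hr

Incoming column moisture flux per unit ridge length: F = V × PW = 17.2 × 17.2 = 295.84 mm·m/s.
Spread over the 35 km slope with efficiency ε = 0.48: R = ε·F/W = 0.48 × 295.84 / 35000 m = 4.057e-03 mm/s.
R = 4.057e-03 × 3600 = 14.6 mm/hr.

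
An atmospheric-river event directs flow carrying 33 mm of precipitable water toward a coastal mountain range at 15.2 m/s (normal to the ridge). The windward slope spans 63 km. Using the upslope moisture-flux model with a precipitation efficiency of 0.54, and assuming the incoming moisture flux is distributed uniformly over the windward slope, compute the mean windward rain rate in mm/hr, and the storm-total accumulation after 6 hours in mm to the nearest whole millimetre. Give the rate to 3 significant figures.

Incoming column moisture flux per unit ridge length: F = V × PW = 15.2 × 33 = 501.6 mm·m/s.
Spread over the 63 km slope with efficiency ε = 0.54: R = ε·F/W = 0.54 × 501.6 / 63000 m = 4.299e-03 mm/s.
R = 4.299e-03 × 3600 = 15.5 mm/hr.
Over 6 h: total = 15.5 × 6 = 93 mm.

R ≈ 15.5 mm/hr; total ≈ 93 mm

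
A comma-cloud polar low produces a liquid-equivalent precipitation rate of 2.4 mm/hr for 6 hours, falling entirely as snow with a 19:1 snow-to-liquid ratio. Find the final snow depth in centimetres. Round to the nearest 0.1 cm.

snow depth ≈ 27.4 cm

Liquid-equivalent depth = 2.4 × 6 = 14.4 mm.
Snow depth = 14.4 mm × 19 = 273.6 mm = 27.4 cm.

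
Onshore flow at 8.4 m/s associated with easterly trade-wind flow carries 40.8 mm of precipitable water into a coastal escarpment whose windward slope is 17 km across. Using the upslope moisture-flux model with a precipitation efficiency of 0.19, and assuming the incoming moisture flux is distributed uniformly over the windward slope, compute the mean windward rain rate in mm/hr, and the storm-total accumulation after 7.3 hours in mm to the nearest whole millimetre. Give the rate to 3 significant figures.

R ≈ 13.8 mm/hr; total ≈ 101 mm

Incoming column moisture flux per unit ridge length: F = V × PW = 8.4 × 40.8 = 342.72 mm·m/s.
Spread over the 17 km slope with efficiency ε = 0.19: R = ε·F/W = 0.19 × 342.72 / 17000 m = 3.830e-03 mm/s.
R = 3.830e-03 × 3600 = 13.8 mm/hr.
Over 7.3 h: total = 13.8 × 7.3 = 100.74 ≈ 101 mm.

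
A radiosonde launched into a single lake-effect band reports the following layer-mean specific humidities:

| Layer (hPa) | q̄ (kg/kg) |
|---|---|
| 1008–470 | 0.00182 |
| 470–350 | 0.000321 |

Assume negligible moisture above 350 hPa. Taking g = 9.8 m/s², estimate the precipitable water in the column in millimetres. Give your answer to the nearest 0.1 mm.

Precipitable water is the column-integrated vapour mass per unit area: PW = (1/g) Σ q̄ Δp, with q in kg/kg and Δp in Pa (1 kg/m² of water = 1 mm).
Layer 1008–470 hPa: Δp = 538 hPa = 53800 Pa, q̄ = 0.00182 kg/kg → 0.00182 × 53800 / 9.8 = 9.99 mm
Layer 470–350 hPa: Δp = 120 hPa = 12000 Pa, q̄ = 0.000321 kg/kg → 0.000321 × 12000 / 9.8 = 0.39 mm
PW = 9.99 + 0.39 = 10.38 ≈ 10.4 mm.

PW ≈ 10.4 mm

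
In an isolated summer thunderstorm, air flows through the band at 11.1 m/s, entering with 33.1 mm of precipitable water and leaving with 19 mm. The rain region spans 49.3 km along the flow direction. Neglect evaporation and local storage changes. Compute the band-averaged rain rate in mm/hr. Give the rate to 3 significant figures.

Column moisture flux per unit crosswind length is F = V × PW.
Inflow: F_in = 11.1 × 33.1 = 367.41 mm·m/s
Outflow: F_out = 11.1 × 19 = 210.9 mm·m/s
Steady-state rate R = (F_in − F_out)/L = (367.41 − 210.9) / 49300 m = 3.175e-03 mm/s.
R = 3.175e-03 × 3600 = 11.4 mm/hr.

R ≈ 11.4 mm/hr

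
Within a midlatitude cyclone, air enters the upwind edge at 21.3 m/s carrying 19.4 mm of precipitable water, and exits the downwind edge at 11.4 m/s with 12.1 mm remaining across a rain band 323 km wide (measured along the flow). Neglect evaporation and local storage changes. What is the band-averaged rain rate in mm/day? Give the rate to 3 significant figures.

Column moisture flux per unit crosswind length is F = V × PW.
Inflow: F_in = 21.3 × 19.4 = 413.22 mm·m/s
Outflow: F_out = 11.4 × 12.1 = 137.94 mm·m/s
Steady-state rate R = (F_in − F_out)/L = (413.22 − 137.94) / 323000 m = 8.523e-04 mm/s.
R = 8.523e-04 × 3600 × 24 = 73.6 mm/day.

R ≈ 73.6 mm/day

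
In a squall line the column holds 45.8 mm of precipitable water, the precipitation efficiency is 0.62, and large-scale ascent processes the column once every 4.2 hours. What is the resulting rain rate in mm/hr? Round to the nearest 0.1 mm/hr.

Each overturning extracts ε × PW = 0.62 × 45.8 = 28.396 mm.
Rate = ε·PW / τ = 28.396 / 4.2 h = 6.8 mm/hr.

R ≈ 6.8 mm/hr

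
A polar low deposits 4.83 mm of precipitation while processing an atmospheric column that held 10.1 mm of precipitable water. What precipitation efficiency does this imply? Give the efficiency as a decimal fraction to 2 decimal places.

ε = precipitation / PW = 4.83 / 10.1 = 0.48.

ε ≈ 0.48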